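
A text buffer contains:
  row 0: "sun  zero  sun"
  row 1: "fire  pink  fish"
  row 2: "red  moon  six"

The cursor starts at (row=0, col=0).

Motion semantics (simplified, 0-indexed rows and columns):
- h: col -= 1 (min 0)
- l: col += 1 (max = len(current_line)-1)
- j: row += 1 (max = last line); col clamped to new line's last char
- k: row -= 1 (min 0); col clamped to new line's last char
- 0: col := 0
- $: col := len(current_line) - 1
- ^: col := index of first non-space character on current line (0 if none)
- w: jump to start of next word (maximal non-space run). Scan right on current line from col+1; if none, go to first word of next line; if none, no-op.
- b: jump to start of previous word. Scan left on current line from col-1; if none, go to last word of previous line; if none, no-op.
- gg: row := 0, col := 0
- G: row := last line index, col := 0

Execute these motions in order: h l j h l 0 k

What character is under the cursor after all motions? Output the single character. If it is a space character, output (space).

Answer: s

Derivation:
After 1 (h): row=0 col=0 char='s'
After 2 (l): row=0 col=1 char='u'
After 3 (j): row=1 col=1 char='i'
After 4 (h): row=1 col=0 char='f'
After 5 (l): row=1 col=1 char='i'
After 6 (0): row=1 col=0 char='f'
After 7 (k): row=0 col=0 char='s'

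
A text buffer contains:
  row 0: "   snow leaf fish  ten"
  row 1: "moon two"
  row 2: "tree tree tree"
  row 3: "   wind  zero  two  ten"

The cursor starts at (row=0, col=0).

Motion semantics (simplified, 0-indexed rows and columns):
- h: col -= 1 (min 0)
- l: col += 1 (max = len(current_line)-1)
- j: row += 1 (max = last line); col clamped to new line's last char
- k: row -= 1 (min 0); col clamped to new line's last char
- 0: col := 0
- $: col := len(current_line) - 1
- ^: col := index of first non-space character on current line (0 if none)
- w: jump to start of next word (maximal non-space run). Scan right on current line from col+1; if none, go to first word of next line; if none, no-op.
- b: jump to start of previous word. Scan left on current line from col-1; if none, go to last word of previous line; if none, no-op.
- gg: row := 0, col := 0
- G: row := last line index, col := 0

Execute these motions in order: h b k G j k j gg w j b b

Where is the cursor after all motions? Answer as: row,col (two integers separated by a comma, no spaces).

After 1 (h): row=0 col=0 char='_'
After 2 (b): row=0 col=0 char='_'
After 3 (k): row=0 col=0 char='_'
After 4 (G): row=3 col=0 char='_'
After 5 (j): row=3 col=0 char='_'
After 6 (k): row=2 col=0 char='t'
After 7 (j): row=3 col=0 char='_'
After 8 (gg): row=0 col=0 char='_'
After 9 (w): row=0 col=3 char='s'
After 10 (j): row=1 col=3 char='n'
After 11 (b): row=1 col=0 char='m'
After 12 (b): row=0 col=19 char='t'

Answer: 0,19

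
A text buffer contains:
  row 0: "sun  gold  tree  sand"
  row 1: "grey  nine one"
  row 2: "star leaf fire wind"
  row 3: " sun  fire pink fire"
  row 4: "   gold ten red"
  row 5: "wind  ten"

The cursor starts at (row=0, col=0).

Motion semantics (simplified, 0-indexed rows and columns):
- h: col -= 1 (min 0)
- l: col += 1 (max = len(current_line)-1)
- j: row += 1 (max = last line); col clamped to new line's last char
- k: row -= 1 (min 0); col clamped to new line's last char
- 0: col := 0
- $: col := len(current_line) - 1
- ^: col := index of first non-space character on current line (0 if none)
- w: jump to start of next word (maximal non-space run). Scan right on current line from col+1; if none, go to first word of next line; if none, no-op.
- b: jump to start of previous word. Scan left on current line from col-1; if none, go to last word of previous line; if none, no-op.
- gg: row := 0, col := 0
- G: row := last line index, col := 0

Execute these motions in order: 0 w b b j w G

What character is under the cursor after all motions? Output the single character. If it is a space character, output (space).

After 1 (0): row=0 col=0 char='s'
After 2 (w): row=0 col=5 char='g'
After 3 (b): row=0 col=0 char='s'
After 4 (b): row=0 col=0 char='s'
After 5 (j): row=1 col=0 char='g'
After 6 (w): row=1 col=6 char='n'
After 7 (G): row=5 col=0 char='w'

Answer: w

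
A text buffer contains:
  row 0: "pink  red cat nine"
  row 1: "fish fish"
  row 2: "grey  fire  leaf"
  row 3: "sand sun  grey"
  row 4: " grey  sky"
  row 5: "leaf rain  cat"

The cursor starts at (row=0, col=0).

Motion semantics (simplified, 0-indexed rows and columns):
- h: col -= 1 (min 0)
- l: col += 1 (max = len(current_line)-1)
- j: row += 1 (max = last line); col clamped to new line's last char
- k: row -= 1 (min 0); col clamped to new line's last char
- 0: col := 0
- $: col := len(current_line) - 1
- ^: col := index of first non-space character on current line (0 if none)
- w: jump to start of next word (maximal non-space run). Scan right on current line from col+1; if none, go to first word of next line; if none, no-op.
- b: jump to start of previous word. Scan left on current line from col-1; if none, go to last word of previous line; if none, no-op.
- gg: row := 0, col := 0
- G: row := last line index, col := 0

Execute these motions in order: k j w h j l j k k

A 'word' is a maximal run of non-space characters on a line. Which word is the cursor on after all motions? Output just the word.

Answer: fish

Derivation:
After 1 (k): row=0 col=0 char='p'
After 2 (j): row=1 col=0 char='f'
After 3 (w): row=1 col=5 char='f'
After 4 (h): row=1 col=4 char='_'
After 5 (j): row=2 col=4 char='_'
After 6 (l): row=2 col=5 char='_'
After 7 (j): row=3 col=5 char='s'
After 8 (k): row=2 col=5 char='_'
After 9 (k): row=1 col=5 char='f'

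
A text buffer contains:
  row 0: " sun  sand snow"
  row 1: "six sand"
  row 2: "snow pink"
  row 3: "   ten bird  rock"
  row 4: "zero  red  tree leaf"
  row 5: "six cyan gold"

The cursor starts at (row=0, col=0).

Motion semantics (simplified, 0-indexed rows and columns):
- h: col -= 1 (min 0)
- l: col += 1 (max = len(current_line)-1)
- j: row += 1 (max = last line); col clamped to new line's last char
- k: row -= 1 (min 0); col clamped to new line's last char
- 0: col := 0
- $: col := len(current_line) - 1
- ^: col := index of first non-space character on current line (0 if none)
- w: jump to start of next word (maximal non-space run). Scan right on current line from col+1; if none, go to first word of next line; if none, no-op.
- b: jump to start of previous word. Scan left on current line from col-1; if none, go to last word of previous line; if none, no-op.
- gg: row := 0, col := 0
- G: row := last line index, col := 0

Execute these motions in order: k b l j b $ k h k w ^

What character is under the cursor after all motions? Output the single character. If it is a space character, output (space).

Answer: s

Derivation:
After 1 (k): row=0 col=0 char='_'
After 2 (b): row=0 col=0 char='_'
After 3 (l): row=0 col=1 char='s'
After 4 (j): row=1 col=1 char='i'
After 5 (b): row=1 col=0 char='s'
After 6 ($): row=1 col=7 char='d'
After 7 (k): row=0 col=7 char='a'
After 8 (h): row=0 col=6 char='s'
After 9 (k): row=0 col=6 char='s'
After 10 (w): row=0 col=11 char='s'
After 11 (^): row=0 col=1 char='s'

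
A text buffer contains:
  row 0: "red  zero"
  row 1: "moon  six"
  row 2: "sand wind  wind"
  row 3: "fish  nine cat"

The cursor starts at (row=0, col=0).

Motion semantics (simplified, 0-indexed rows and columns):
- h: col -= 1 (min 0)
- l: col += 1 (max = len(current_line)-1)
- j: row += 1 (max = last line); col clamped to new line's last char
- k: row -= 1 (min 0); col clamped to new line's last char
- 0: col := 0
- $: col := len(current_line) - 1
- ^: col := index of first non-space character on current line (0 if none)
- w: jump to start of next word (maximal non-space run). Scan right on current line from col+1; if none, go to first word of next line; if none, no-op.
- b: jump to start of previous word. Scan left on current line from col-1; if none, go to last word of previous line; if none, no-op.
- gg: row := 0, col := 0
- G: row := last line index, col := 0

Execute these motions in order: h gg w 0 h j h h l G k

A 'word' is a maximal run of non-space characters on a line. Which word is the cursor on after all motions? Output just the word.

After 1 (h): row=0 col=0 char='r'
After 2 (gg): row=0 col=0 char='r'
After 3 (w): row=0 col=5 char='z'
After 4 (0): row=0 col=0 char='r'
After 5 (h): row=0 col=0 char='r'
After 6 (j): row=1 col=0 char='m'
After 7 (h): row=1 col=0 char='m'
After 8 (h): row=1 col=0 char='m'
After 9 (l): row=1 col=1 char='o'
After 10 (G): row=3 col=0 char='f'
After 11 (k): row=2 col=0 char='s'

Answer: sand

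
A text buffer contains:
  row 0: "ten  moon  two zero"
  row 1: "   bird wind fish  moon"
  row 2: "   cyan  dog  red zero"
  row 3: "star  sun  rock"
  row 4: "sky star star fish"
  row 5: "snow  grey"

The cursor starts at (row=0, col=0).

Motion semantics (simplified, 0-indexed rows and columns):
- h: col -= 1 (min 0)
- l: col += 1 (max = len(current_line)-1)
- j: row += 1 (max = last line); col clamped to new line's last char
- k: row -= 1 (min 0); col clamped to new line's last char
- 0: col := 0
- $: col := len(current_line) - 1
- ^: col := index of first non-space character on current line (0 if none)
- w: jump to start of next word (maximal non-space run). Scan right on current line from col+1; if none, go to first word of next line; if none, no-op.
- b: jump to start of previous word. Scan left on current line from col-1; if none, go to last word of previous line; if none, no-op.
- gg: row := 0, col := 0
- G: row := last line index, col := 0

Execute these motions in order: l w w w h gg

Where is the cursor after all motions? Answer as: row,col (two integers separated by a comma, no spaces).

After 1 (l): row=0 col=1 char='e'
After 2 (w): row=0 col=5 char='m'
After 3 (w): row=0 col=11 char='t'
After 4 (w): row=0 col=15 char='z'
After 5 (h): row=0 col=14 char='_'
After 6 (gg): row=0 col=0 char='t'

Answer: 0,0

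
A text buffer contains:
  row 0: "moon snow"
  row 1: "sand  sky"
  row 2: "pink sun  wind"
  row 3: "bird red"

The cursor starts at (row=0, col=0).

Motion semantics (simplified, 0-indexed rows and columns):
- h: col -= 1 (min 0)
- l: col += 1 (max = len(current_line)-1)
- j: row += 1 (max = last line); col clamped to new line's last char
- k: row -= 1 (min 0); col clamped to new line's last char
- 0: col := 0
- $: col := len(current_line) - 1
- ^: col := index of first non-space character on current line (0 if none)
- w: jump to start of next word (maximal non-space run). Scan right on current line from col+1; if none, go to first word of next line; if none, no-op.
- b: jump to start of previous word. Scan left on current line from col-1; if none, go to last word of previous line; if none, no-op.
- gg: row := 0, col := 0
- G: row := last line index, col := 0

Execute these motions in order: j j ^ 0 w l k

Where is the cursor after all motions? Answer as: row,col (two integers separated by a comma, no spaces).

After 1 (j): row=1 col=0 char='s'
After 2 (j): row=2 col=0 char='p'
After 3 (^): row=2 col=0 char='p'
After 4 (0): row=2 col=0 char='p'
After 5 (w): row=2 col=5 char='s'
After 6 (l): row=2 col=6 char='u'
After 7 (k): row=1 col=6 char='s'

Answer: 1,6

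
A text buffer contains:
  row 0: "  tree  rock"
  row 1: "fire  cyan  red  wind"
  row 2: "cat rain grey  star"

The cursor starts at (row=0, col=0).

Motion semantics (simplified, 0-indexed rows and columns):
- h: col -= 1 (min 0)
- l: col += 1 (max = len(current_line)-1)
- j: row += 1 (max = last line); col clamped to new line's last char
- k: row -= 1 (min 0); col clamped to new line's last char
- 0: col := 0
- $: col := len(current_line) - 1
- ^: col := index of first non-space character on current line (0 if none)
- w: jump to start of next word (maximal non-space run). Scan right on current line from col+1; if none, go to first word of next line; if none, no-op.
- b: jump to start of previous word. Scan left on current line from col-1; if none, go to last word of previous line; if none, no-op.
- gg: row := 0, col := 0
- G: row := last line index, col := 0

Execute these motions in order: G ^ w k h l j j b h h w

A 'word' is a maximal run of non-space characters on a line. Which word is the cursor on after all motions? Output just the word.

Answer: rain

Derivation:
After 1 (G): row=2 col=0 char='c'
After 2 (^): row=2 col=0 char='c'
After 3 (w): row=2 col=4 char='r'
After 4 (k): row=1 col=4 char='_'
After 5 (h): row=1 col=3 char='e'
After 6 (l): row=1 col=4 char='_'
After 7 (j): row=2 col=4 char='r'
After 8 (j): row=2 col=4 char='r'
After 9 (b): row=2 col=0 char='c'
After 10 (h): row=2 col=0 char='c'
After 11 (h): row=2 col=0 char='c'
After 12 (w): row=2 col=4 char='r'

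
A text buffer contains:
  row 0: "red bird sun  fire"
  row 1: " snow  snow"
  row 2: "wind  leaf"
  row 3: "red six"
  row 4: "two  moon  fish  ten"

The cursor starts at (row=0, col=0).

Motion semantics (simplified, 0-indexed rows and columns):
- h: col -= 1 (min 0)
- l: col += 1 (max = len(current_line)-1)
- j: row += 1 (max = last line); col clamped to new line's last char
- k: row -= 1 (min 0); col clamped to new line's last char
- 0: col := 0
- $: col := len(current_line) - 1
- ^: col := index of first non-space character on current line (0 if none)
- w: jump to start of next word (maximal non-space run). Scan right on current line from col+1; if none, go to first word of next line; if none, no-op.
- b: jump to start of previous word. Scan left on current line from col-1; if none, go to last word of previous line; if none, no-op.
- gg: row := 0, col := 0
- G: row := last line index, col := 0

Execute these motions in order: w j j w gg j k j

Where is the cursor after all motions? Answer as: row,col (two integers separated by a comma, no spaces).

Answer: 1,0

Derivation:
After 1 (w): row=0 col=4 char='b'
After 2 (j): row=1 col=4 char='w'
After 3 (j): row=2 col=4 char='_'
After 4 (w): row=2 col=6 char='l'
After 5 (gg): row=0 col=0 char='r'
After 6 (j): row=1 col=0 char='_'
After 7 (k): row=0 col=0 char='r'
After 8 (j): row=1 col=0 char='_'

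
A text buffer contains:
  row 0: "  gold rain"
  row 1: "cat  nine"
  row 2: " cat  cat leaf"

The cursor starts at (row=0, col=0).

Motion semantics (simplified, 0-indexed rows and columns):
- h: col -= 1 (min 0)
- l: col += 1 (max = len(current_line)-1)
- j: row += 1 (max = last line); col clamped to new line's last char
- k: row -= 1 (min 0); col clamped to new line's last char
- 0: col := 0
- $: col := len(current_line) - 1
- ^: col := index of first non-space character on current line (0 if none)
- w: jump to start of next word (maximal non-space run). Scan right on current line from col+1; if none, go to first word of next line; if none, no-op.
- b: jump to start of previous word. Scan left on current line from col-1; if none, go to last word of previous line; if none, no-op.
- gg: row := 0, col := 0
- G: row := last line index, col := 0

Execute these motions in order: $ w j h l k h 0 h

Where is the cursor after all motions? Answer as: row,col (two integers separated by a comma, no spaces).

After 1 ($): row=0 col=10 char='n'
After 2 (w): row=1 col=0 char='c'
After 3 (j): row=2 col=0 char='_'
After 4 (h): row=2 col=0 char='_'
After 5 (l): row=2 col=1 char='c'
After 6 (k): row=1 col=1 char='a'
After 7 (h): row=1 col=0 char='c'
After 8 (0): row=1 col=0 char='c'
After 9 (h): row=1 col=0 char='c'

Answer: 1,0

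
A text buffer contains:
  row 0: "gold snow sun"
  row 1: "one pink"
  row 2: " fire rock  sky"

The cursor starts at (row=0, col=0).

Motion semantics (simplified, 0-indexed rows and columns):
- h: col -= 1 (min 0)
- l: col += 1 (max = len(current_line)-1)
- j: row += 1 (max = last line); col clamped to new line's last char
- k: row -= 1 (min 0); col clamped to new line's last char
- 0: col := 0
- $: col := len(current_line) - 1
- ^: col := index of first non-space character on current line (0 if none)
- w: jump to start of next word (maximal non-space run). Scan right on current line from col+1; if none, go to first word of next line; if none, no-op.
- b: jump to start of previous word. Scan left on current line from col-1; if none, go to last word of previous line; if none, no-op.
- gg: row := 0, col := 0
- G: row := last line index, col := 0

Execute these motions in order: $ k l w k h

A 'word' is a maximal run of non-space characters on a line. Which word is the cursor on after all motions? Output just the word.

After 1 ($): row=0 col=12 char='n'
After 2 (k): row=0 col=12 char='n'
After 3 (l): row=0 col=12 char='n'
After 4 (w): row=1 col=0 char='o'
After 5 (k): row=0 col=0 char='g'
After 6 (h): row=0 col=0 char='g'

Answer: gold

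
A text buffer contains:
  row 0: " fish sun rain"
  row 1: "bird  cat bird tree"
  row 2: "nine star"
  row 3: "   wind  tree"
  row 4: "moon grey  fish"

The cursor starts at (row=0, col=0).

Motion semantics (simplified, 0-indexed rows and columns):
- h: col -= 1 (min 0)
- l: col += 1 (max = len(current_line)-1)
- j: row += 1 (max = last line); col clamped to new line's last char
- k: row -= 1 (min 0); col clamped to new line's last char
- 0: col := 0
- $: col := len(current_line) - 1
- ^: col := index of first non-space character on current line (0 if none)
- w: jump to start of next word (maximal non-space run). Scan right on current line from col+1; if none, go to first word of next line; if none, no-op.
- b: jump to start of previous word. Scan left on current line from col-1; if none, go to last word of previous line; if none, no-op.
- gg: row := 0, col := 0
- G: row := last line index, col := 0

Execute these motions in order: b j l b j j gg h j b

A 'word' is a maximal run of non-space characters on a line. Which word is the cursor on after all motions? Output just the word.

After 1 (b): row=0 col=0 char='_'
After 2 (j): row=1 col=0 char='b'
After 3 (l): row=1 col=1 char='i'
After 4 (b): row=1 col=0 char='b'
After 5 (j): row=2 col=0 char='n'
After 6 (j): row=3 col=0 char='_'
After 7 (gg): row=0 col=0 char='_'
After 8 (h): row=0 col=0 char='_'
After 9 (j): row=1 col=0 char='b'
After 10 (b): row=0 col=10 char='r'

Answer: rain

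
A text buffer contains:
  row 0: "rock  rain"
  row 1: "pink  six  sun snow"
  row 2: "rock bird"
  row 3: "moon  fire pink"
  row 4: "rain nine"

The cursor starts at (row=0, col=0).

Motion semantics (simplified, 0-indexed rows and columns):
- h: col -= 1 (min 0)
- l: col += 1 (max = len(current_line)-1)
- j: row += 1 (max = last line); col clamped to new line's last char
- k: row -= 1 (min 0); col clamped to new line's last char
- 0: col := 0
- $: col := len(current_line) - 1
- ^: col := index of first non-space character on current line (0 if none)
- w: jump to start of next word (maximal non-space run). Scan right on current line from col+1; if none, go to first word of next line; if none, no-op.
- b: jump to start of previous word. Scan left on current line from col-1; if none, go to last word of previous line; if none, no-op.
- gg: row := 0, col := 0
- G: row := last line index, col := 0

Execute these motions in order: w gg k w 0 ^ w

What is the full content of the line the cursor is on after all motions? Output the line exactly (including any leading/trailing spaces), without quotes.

After 1 (w): row=0 col=6 char='r'
After 2 (gg): row=0 col=0 char='r'
After 3 (k): row=0 col=0 char='r'
After 4 (w): row=0 col=6 char='r'
After 5 (0): row=0 col=0 char='r'
After 6 (^): row=0 col=0 char='r'
After 7 (w): row=0 col=6 char='r'

Answer: rock  rain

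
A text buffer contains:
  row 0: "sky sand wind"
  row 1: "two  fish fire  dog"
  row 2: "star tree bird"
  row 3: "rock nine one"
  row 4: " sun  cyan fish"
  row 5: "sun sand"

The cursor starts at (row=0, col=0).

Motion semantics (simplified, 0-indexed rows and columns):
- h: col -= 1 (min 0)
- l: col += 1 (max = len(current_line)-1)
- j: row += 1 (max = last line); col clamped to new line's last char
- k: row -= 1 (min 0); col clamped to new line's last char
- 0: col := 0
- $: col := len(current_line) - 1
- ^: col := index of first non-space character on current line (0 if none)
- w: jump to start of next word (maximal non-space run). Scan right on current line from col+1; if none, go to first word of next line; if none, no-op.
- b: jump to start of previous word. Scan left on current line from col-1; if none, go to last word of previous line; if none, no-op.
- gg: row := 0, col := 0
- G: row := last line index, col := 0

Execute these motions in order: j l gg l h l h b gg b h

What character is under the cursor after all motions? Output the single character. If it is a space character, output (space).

After 1 (j): row=1 col=0 char='t'
After 2 (l): row=1 col=1 char='w'
After 3 (gg): row=0 col=0 char='s'
After 4 (l): row=0 col=1 char='k'
After 5 (h): row=0 col=0 char='s'
After 6 (l): row=0 col=1 char='k'
After 7 (h): row=0 col=0 char='s'
After 8 (b): row=0 col=0 char='s'
After 9 (gg): row=0 col=0 char='s'
After 10 (b): row=0 col=0 char='s'
After 11 (h): row=0 col=0 char='s'

Answer: s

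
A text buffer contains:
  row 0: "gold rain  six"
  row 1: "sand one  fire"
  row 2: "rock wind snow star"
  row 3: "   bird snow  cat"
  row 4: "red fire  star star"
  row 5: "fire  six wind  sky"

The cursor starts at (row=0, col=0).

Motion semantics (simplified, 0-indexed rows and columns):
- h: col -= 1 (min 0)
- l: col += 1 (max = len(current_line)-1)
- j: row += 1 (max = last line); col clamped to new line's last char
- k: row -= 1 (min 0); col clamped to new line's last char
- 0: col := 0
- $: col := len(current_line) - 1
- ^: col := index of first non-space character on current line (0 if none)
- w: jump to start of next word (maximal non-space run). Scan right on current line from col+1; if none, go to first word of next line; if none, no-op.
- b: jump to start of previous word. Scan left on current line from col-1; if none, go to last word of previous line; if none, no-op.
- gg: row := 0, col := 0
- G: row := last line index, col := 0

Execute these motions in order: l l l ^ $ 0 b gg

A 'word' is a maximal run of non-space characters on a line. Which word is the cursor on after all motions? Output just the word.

Answer: gold

Derivation:
After 1 (l): row=0 col=1 char='o'
After 2 (l): row=0 col=2 char='l'
After 3 (l): row=0 col=3 char='d'
After 4 (^): row=0 col=0 char='g'
After 5 ($): row=0 col=13 char='x'
After 6 (0): row=0 col=0 char='g'
After 7 (b): row=0 col=0 char='g'
After 8 (gg): row=0 col=0 char='g'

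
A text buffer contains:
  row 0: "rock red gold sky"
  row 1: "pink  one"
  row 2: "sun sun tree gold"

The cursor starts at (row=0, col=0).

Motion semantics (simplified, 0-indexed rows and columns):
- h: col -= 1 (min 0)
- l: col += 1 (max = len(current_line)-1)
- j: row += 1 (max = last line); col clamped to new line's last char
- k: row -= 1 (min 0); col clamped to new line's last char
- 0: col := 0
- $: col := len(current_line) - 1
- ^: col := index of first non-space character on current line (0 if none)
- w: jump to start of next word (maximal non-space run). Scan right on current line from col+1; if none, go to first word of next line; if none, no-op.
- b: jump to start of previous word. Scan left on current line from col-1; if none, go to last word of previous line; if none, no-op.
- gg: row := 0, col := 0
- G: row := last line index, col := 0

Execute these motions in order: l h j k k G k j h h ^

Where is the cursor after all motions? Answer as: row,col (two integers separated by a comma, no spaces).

After 1 (l): row=0 col=1 char='o'
After 2 (h): row=0 col=0 char='r'
After 3 (j): row=1 col=0 char='p'
After 4 (k): row=0 col=0 char='r'
After 5 (k): row=0 col=0 char='r'
After 6 (G): row=2 col=0 char='s'
After 7 (k): row=1 col=0 char='p'
After 8 (j): row=2 col=0 char='s'
After 9 (h): row=2 col=0 char='s'
After 10 (h): row=2 col=0 char='s'
After 11 (^): row=2 col=0 char='s'

Answer: 2,0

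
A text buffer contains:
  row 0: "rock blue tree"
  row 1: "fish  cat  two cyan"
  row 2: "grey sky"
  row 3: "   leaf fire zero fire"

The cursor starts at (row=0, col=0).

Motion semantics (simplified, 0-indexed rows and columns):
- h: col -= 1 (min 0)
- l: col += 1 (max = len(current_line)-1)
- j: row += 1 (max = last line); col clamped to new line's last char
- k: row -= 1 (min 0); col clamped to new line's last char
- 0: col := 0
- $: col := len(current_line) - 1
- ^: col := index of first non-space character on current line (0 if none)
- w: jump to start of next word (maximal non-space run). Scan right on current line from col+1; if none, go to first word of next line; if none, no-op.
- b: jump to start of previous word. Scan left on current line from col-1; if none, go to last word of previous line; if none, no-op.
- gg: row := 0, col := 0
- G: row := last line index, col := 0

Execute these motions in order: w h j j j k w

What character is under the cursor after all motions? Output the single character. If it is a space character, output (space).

After 1 (w): row=0 col=5 char='b'
After 2 (h): row=0 col=4 char='_'
After 3 (j): row=1 col=4 char='_'
After 4 (j): row=2 col=4 char='_'
After 5 (j): row=3 col=4 char='e'
After 6 (k): row=2 col=4 char='_'
After 7 (w): row=2 col=5 char='s'

Answer: s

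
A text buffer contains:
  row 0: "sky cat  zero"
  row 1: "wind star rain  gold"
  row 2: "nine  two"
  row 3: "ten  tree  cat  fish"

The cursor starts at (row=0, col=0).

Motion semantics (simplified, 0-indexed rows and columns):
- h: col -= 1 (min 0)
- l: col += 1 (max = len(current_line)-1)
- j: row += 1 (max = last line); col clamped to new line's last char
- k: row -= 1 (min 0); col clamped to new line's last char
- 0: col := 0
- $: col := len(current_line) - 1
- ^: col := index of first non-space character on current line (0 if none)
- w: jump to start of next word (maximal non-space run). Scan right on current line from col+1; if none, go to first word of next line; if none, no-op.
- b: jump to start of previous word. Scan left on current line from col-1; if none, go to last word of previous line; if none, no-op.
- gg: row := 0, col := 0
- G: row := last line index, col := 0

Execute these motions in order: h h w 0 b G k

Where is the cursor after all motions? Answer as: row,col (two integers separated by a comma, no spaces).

After 1 (h): row=0 col=0 char='s'
After 2 (h): row=0 col=0 char='s'
After 3 (w): row=0 col=4 char='c'
After 4 (0): row=0 col=0 char='s'
After 5 (b): row=0 col=0 char='s'
After 6 (G): row=3 col=0 char='t'
After 7 (k): row=2 col=0 char='n'

Answer: 2,0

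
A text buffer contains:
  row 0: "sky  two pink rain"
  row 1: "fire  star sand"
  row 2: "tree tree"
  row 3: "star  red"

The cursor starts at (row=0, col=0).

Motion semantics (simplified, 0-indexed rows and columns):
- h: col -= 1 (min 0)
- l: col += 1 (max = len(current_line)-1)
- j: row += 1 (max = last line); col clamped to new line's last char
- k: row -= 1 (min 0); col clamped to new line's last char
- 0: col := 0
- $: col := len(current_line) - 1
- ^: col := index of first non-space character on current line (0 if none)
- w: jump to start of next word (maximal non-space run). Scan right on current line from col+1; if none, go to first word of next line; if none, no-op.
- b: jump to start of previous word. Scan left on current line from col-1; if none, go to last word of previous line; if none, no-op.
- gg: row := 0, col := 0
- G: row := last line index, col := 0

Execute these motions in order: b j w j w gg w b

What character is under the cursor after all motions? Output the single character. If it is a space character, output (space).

Answer: s

Derivation:
After 1 (b): row=0 col=0 char='s'
After 2 (j): row=1 col=0 char='f'
After 3 (w): row=1 col=6 char='s'
After 4 (j): row=2 col=6 char='r'
After 5 (w): row=3 col=0 char='s'
After 6 (gg): row=0 col=0 char='s'
After 7 (w): row=0 col=5 char='t'
After 8 (b): row=0 col=0 char='s'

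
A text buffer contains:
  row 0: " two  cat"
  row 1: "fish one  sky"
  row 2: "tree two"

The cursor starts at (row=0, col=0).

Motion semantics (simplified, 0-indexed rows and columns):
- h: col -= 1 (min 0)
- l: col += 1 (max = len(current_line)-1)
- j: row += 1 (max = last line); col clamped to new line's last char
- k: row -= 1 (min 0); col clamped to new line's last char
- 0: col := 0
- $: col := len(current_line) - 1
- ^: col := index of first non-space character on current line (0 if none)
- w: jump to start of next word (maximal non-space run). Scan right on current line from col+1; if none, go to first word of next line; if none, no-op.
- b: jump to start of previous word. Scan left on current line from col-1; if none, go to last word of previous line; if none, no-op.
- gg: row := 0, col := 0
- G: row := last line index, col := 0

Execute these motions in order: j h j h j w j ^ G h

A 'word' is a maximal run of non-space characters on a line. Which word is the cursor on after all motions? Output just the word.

After 1 (j): row=1 col=0 char='f'
After 2 (h): row=1 col=0 char='f'
After 3 (j): row=2 col=0 char='t'
After 4 (h): row=2 col=0 char='t'
After 5 (j): row=2 col=0 char='t'
After 6 (w): row=2 col=5 char='t'
After 7 (j): row=2 col=5 char='t'
After 8 (^): row=2 col=0 char='t'
After 9 (G): row=2 col=0 char='t'
After 10 (h): row=2 col=0 char='t'

Answer: tree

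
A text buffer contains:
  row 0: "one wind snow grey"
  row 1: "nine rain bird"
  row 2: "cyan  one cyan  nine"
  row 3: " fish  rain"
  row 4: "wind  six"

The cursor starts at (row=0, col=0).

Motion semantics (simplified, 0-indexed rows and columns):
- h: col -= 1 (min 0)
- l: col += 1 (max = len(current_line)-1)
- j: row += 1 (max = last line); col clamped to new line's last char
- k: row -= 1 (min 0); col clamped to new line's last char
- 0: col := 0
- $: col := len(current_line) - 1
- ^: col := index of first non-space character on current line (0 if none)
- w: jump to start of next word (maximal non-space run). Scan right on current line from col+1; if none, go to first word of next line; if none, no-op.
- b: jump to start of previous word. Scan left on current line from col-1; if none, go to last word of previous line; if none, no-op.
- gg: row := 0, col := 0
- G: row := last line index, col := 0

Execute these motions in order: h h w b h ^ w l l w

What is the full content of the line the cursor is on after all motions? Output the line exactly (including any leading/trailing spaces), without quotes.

Answer: one wind snow grey

Derivation:
After 1 (h): row=0 col=0 char='o'
After 2 (h): row=0 col=0 char='o'
After 3 (w): row=0 col=4 char='w'
After 4 (b): row=0 col=0 char='o'
After 5 (h): row=0 col=0 char='o'
After 6 (^): row=0 col=0 char='o'
After 7 (w): row=0 col=4 char='w'
After 8 (l): row=0 col=5 char='i'
After 9 (l): row=0 col=6 char='n'
After 10 (w): row=0 col=9 char='s'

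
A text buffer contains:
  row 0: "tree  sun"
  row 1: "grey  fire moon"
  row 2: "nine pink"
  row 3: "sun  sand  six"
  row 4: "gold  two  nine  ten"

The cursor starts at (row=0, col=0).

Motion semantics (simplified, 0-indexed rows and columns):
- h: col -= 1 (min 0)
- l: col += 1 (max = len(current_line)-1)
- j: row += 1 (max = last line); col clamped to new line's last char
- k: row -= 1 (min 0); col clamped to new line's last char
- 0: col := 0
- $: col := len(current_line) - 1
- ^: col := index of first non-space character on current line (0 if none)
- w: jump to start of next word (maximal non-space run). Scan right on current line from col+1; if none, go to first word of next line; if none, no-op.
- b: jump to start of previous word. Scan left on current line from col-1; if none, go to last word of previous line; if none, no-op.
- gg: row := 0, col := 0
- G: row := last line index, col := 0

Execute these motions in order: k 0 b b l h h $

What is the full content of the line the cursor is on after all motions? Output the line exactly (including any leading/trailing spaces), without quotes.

After 1 (k): row=0 col=0 char='t'
After 2 (0): row=0 col=0 char='t'
After 3 (b): row=0 col=0 char='t'
After 4 (b): row=0 col=0 char='t'
After 5 (l): row=0 col=1 char='r'
After 6 (h): row=0 col=0 char='t'
After 7 (h): row=0 col=0 char='t'
After 8 ($): row=0 col=8 char='n'

Answer: tree  sun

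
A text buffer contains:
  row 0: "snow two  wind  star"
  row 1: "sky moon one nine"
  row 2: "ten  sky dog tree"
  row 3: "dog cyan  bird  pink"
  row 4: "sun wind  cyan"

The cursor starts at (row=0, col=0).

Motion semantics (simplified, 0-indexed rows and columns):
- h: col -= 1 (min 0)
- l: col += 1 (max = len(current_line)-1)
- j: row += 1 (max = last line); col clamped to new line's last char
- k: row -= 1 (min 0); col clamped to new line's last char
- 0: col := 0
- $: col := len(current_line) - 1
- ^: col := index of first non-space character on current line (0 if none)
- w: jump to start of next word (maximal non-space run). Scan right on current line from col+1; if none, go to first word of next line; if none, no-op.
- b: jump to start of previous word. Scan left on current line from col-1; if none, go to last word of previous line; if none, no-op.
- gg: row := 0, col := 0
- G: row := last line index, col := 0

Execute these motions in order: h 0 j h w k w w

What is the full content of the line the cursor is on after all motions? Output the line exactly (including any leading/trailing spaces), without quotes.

After 1 (h): row=0 col=0 char='s'
After 2 (0): row=0 col=0 char='s'
After 3 (j): row=1 col=0 char='s'
After 4 (h): row=1 col=0 char='s'
After 5 (w): row=1 col=4 char='m'
After 6 (k): row=0 col=4 char='_'
After 7 (w): row=0 col=5 char='t'
After 8 (w): row=0 col=10 char='w'

Answer: snow two  wind  star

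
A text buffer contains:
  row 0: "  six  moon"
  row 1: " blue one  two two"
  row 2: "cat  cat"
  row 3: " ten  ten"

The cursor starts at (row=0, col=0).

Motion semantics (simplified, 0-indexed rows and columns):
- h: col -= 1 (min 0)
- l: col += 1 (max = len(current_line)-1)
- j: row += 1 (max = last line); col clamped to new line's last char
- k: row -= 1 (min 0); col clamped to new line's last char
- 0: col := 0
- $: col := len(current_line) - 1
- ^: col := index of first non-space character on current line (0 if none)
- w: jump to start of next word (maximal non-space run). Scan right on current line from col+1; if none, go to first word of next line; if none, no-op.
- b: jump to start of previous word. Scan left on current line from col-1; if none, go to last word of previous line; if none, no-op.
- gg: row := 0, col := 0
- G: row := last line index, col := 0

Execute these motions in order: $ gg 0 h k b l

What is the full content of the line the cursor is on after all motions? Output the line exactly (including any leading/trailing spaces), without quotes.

Answer:   six  moon

Derivation:
After 1 ($): row=0 col=10 char='n'
After 2 (gg): row=0 col=0 char='_'
After 3 (0): row=0 col=0 char='_'
After 4 (h): row=0 col=0 char='_'
After 5 (k): row=0 col=0 char='_'
After 6 (b): row=0 col=0 char='_'
After 7 (l): row=0 col=1 char='_'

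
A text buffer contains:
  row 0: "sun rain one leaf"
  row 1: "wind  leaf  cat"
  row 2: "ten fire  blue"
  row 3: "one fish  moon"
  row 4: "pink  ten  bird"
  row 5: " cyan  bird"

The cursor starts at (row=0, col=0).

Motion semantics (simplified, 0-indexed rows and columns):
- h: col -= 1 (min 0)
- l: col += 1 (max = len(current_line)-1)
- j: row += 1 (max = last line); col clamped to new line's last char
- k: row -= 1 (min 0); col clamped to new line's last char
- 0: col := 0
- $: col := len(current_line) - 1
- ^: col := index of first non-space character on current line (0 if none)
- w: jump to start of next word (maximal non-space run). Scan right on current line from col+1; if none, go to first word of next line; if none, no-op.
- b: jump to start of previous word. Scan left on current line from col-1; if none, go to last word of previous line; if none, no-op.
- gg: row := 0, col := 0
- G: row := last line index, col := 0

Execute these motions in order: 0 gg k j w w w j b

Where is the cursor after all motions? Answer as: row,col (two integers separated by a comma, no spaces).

Answer: 2,10

Derivation:
After 1 (0): row=0 col=0 char='s'
After 2 (gg): row=0 col=0 char='s'
After 3 (k): row=0 col=0 char='s'
After 4 (j): row=1 col=0 char='w'
After 5 (w): row=1 col=6 char='l'
After 6 (w): row=1 col=12 char='c'
After 7 (w): row=2 col=0 char='t'
After 8 (j): row=3 col=0 char='o'
After 9 (b): row=2 col=10 char='b'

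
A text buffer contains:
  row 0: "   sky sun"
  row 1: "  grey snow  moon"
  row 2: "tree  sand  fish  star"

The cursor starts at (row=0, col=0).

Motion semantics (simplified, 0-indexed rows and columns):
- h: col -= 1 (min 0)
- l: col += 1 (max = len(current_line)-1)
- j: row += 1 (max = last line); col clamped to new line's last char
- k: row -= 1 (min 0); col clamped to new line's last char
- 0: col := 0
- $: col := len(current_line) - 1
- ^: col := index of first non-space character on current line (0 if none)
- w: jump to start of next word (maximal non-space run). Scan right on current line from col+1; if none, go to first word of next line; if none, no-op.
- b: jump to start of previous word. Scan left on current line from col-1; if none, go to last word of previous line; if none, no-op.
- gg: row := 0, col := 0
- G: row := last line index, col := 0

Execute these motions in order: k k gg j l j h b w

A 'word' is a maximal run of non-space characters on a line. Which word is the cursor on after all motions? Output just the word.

Answer: tree

Derivation:
After 1 (k): row=0 col=0 char='_'
After 2 (k): row=0 col=0 char='_'
After 3 (gg): row=0 col=0 char='_'
After 4 (j): row=1 col=0 char='_'
After 5 (l): row=1 col=1 char='_'
After 6 (j): row=2 col=1 char='r'
After 7 (h): row=2 col=0 char='t'
After 8 (b): row=1 col=13 char='m'
After 9 (w): row=2 col=0 char='t'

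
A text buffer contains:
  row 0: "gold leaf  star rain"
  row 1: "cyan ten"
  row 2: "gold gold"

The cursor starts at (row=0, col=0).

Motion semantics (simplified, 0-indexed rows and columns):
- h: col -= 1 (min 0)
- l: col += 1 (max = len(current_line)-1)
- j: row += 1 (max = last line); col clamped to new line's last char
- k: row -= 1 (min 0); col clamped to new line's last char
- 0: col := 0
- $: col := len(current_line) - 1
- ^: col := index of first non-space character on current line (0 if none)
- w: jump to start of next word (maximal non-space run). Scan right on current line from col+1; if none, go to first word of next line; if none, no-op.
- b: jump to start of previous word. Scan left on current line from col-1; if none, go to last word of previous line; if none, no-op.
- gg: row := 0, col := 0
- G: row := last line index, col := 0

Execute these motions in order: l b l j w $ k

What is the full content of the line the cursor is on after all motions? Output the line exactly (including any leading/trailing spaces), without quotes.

Answer: gold leaf  star rain

Derivation:
After 1 (l): row=0 col=1 char='o'
After 2 (b): row=0 col=0 char='g'
After 3 (l): row=0 col=1 char='o'
After 4 (j): row=1 col=1 char='y'
After 5 (w): row=1 col=5 char='t'
After 6 ($): row=1 col=7 char='n'
After 7 (k): row=0 col=7 char='a'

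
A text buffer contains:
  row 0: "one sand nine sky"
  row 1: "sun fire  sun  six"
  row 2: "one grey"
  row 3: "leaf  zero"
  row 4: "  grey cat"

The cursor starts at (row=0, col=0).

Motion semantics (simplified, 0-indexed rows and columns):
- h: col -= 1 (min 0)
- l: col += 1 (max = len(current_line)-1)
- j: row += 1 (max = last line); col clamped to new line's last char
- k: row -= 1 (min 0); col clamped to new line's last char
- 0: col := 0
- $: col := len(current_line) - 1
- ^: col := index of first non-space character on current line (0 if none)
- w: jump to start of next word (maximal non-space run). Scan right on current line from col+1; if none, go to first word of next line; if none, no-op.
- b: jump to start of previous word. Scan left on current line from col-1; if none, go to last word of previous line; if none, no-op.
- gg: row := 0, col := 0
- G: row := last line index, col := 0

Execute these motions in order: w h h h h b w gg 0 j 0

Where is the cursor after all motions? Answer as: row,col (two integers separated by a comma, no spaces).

Answer: 1,0

Derivation:
After 1 (w): row=0 col=4 char='s'
After 2 (h): row=0 col=3 char='_'
After 3 (h): row=0 col=2 char='e'
After 4 (h): row=0 col=1 char='n'
After 5 (h): row=0 col=0 char='o'
After 6 (b): row=0 col=0 char='o'
After 7 (w): row=0 col=4 char='s'
After 8 (gg): row=0 col=0 char='o'
After 9 (0): row=0 col=0 char='o'
After 10 (j): row=1 col=0 char='s'
After 11 (0): row=1 col=0 char='s'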